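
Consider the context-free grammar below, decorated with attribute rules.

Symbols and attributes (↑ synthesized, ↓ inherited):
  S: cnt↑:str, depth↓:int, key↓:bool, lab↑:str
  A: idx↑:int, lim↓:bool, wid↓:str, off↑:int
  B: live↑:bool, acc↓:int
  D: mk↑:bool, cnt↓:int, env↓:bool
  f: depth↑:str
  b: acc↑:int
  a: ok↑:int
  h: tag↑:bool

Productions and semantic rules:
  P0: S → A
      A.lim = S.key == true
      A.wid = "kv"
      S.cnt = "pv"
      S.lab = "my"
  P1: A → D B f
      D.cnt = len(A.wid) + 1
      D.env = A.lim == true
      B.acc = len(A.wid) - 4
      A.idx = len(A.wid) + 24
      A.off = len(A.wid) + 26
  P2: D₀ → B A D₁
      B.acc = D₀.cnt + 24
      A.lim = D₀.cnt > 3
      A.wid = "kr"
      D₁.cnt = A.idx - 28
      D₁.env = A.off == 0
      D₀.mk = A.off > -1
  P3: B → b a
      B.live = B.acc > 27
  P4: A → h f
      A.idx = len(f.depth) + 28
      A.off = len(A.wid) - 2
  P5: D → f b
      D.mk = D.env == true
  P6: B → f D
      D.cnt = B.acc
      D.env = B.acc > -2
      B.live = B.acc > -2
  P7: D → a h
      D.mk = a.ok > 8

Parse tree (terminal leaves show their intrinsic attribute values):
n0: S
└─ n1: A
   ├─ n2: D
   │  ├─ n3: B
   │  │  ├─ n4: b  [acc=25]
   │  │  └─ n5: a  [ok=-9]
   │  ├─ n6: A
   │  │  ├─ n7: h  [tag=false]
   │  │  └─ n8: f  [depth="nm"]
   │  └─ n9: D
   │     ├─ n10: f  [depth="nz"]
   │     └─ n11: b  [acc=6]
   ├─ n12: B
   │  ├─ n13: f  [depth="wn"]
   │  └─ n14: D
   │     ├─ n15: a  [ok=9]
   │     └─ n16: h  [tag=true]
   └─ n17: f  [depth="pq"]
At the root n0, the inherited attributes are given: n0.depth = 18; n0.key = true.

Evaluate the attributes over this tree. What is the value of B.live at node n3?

false

1. n0.depth = 18  [given at root]
2. n0.key = true  [given at root]
3. n1.lim = true  [S.key == true]
4. n1.wid = "kv"  ["kv"]
5. n2.cnt = 3  [len(A.wid) + 1]
6. n2.env = true  [A.lim == true]
7. n3.acc = 27  [D₀.cnt + 24]
8. n4.acc = 25  [terminal]
9. n5.ok = -9  [terminal]
10. n3.live = false  [B.acc > 27]
11. n6.lim = false  [D₀.cnt > 3]
12. n6.wid = "kr"  ["kr"]
13. n7.tag = false  [terminal]
14. n8.depth = "nm"  [terminal]
15. n6.idx = 30  [len(f.depth) + 28]
16. n6.off = 0  [len(A.wid) - 2]
17. n9.cnt = 2  [A.idx - 28]
18. n9.env = true  [A.off == 0]
19. n10.depth = "nz"  [terminal]
20. n11.acc = 6  [terminal]
21. n9.mk = true  [D.env == true]
22. n2.mk = true  [A.off > -1]
23. n12.acc = -2  [len(A.wid) - 4]
24. n13.depth = "wn"  [terminal]
25. n14.cnt = -2  [B.acc]
26. n14.env = false  [B.acc > -2]
27. n15.ok = 9  [terminal]
28. n16.tag = true  [terminal]
29. n14.mk = true  [a.ok > 8]
30. n12.live = false  [B.acc > -2]
31. n17.depth = "pq"  [terminal]
32. n1.idx = 26  [len(A.wid) + 24]
33. n1.off = 28  [len(A.wid) + 26]
34. n0.cnt = "pv"  ["pv"]
35. n0.lab = "my"  ["my"]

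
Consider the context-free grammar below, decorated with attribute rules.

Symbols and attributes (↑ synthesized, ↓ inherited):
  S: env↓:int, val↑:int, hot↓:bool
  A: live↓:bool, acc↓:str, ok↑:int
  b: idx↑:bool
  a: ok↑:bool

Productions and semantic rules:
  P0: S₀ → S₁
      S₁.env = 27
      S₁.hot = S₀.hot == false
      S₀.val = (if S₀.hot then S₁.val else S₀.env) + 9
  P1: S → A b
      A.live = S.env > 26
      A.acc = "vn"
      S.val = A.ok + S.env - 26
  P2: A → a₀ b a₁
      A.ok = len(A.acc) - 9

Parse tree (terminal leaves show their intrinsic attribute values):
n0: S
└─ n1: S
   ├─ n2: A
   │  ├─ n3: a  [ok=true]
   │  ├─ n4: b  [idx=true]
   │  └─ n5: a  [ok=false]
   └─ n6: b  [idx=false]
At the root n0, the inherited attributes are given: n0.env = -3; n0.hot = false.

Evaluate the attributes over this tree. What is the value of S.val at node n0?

1. n0.env = -3  [given at root]
2. n0.hot = false  [given at root]
3. n1.env = 27  [27]
4. n1.hot = true  [S₀.hot == false]
5. n2.live = true  [S.env > 26]
6. n2.acc = "vn"  ["vn"]
7. n3.ok = true  [terminal]
8. n4.idx = true  [terminal]
9. n5.ok = false  [terminal]
10. n2.ok = -7  [len(A.acc) - 9]
11. n6.idx = false  [terminal]
12. n1.val = -6  [A.ok + S.env - 26]
13. n0.val = 6  [(if S₀.hot then S₁.val else S₀.env) + 9]

6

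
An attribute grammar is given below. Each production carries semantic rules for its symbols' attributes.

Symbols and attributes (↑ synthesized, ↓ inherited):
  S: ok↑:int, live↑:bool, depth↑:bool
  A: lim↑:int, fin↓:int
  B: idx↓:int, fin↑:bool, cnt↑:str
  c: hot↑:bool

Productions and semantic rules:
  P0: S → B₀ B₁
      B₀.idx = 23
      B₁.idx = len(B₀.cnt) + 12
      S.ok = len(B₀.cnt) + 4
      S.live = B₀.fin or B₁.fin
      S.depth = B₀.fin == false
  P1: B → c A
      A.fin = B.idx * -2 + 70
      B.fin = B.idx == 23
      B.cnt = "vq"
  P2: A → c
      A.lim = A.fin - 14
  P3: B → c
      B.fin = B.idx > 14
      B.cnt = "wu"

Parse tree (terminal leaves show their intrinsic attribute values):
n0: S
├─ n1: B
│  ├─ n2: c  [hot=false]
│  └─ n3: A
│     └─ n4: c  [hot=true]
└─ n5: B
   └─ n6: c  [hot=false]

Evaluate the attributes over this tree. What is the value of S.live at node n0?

true

1. n1.idx = 23  [23]
2. n2.hot = false  [terminal]
3. n3.fin = 24  [B.idx * -2 + 70]
4. n4.hot = true  [terminal]
5. n3.lim = 10  [A.fin - 14]
6. n1.fin = true  [B.idx == 23]
7. n1.cnt = "vq"  ["vq"]
8. n5.idx = 14  [len(B₀.cnt) + 12]
9. n6.hot = false  [terminal]
10. n5.fin = false  [B.idx > 14]
11. n5.cnt = "wu"  ["wu"]
12. n0.ok = 6  [len(B₀.cnt) + 4]
13. n0.live = true  [B₀.fin or B₁.fin]
14. n0.depth = false  [B₀.fin == false]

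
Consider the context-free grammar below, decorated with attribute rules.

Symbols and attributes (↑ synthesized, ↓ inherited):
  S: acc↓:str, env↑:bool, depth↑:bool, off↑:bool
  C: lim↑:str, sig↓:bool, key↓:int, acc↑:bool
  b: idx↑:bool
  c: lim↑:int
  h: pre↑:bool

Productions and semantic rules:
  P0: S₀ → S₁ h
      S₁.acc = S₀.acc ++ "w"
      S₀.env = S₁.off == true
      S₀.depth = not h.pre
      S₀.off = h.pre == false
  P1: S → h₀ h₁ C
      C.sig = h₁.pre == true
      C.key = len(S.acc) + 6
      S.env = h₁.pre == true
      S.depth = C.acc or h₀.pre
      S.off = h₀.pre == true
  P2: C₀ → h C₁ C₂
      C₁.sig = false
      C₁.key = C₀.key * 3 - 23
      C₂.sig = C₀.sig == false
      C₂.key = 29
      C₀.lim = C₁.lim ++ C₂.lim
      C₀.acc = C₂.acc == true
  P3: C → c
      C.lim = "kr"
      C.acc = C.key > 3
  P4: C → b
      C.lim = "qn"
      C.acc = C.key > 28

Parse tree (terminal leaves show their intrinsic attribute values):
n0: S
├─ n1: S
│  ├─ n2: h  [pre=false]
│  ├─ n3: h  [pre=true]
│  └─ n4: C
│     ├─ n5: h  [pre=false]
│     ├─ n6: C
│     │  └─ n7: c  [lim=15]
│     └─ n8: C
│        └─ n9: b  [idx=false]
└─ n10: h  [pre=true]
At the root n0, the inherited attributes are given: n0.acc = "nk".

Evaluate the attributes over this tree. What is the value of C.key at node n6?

4

1. n0.acc = "nk"  [given at root]
2. n1.acc = "nkw"  [S₀.acc ++ "w"]
3. n2.pre = false  [terminal]
4. n3.pre = true  [terminal]
5. n4.sig = true  [h₁.pre == true]
6. n4.key = 9  [len(S.acc) + 6]
7. n5.pre = false  [terminal]
8. n6.sig = false  [false]
9. n6.key = 4  [C₀.key * 3 - 23]
10. n7.lim = 15  [terminal]
11. n6.lim = "kr"  ["kr"]
12. n6.acc = true  [C.key > 3]
13. n8.sig = false  [C₀.sig == false]
14. n8.key = 29  [29]
15. n9.idx = false  [terminal]
16. n8.lim = "qn"  ["qn"]
17. n8.acc = true  [C.key > 28]
18. n4.lim = "krqn"  [C₁.lim ++ C₂.lim]
19. n4.acc = true  [C₂.acc == true]
20. n1.env = true  [h₁.pre == true]
21. n1.depth = true  [C.acc or h₀.pre]
22. n1.off = false  [h₀.pre == true]
23. n10.pre = true  [terminal]
24. n0.env = false  [S₁.off == true]
25. n0.depth = false  [not h.pre]
26. n0.off = false  [h.pre == false]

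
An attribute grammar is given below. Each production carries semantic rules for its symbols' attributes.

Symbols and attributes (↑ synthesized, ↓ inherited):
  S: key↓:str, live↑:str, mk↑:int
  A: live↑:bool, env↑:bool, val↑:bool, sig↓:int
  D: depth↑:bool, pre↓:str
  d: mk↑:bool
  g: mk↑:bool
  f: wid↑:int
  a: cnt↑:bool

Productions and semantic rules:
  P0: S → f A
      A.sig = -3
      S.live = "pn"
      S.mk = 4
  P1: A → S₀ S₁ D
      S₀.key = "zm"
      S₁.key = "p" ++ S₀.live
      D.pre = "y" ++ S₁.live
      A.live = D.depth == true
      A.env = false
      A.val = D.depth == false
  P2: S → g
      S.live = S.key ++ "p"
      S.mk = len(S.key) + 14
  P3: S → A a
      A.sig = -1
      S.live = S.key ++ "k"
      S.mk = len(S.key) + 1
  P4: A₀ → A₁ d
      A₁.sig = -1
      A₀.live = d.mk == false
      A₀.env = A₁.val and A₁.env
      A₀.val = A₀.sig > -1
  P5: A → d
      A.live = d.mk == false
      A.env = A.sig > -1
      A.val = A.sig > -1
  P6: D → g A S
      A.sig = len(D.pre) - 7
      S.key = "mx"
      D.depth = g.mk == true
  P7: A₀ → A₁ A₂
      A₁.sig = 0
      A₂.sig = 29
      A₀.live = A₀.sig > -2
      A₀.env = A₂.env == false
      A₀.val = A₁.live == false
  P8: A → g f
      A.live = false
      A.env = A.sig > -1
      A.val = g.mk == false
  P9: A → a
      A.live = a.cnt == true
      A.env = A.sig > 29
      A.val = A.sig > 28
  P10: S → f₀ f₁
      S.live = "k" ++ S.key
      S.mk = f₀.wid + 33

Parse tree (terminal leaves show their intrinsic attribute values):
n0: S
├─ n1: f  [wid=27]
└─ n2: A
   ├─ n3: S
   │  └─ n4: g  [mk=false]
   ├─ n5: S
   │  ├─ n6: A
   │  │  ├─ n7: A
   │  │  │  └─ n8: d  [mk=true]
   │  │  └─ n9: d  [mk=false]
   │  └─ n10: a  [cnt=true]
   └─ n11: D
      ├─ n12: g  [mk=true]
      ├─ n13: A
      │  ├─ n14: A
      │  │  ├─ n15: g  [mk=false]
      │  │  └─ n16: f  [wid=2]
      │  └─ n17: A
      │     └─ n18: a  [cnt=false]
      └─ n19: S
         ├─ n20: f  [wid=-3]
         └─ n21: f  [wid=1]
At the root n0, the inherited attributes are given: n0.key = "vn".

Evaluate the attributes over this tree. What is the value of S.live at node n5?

"pzmpk"

1. n0.key = "vn"  [given at root]
2. n1.wid = 27  [terminal]
3. n2.sig = -3  [-3]
4. n3.key = "zm"  ["zm"]
5. n4.mk = false  [terminal]
6. n3.live = "zmp"  [S.key ++ "p"]
7. n3.mk = 16  [len(S.key) + 14]
8. n5.key = "pzmp"  ["p" ++ S₀.live]
9. n6.sig = -1  [-1]
10. n7.sig = -1  [-1]
11. n8.mk = true  [terminal]
12. n7.live = false  [d.mk == false]
13. n7.env = false  [A.sig > -1]
14. n7.val = false  [A.sig > -1]
15. n9.mk = false  [terminal]
16. n6.live = true  [d.mk == false]
17. n6.env = false  [A₁.val and A₁.env]
18. n6.val = false  [A₀.sig > -1]
19. n10.cnt = true  [terminal]
20. n5.live = "pzmpk"  [S.key ++ "k"]
21. n5.mk = 5  [len(S.key) + 1]
22. n11.pre = "ypzmpk"  ["y" ++ S₁.live]
23. n12.mk = true  [terminal]
24. n13.sig = -1  [len(D.pre) - 7]
25. n14.sig = 0  [0]
26. n15.mk = false  [terminal]
27. n16.wid = 2  [terminal]
28. n14.live = false  [false]
29. n14.env = true  [A.sig > -1]
30. n14.val = true  [g.mk == false]
31. n17.sig = 29  [29]
32. n18.cnt = false  [terminal]
33. n17.live = false  [a.cnt == true]
34. n17.env = false  [A.sig > 29]
35. n17.val = true  [A.sig > 28]
36. n13.live = true  [A₀.sig > -2]
37. n13.env = true  [A₂.env == false]
38. n13.val = true  [A₁.live == false]
39. n19.key = "mx"  ["mx"]
40. n20.wid = -3  [terminal]
41. n21.wid = 1  [terminal]
42. n19.live = "kmx"  ["k" ++ S.key]
43. n19.mk = 30  [f₀.wid + 33]
44. n11.depth = true  [g.mk == true]
45. n2.live = true  [D.depth == true]
46. n2.env = false  [false]
47. n2.val = false  [D.depth == false]
48. n0.live = "pn"  ["pn"]
49. n0.mk = 4  [4]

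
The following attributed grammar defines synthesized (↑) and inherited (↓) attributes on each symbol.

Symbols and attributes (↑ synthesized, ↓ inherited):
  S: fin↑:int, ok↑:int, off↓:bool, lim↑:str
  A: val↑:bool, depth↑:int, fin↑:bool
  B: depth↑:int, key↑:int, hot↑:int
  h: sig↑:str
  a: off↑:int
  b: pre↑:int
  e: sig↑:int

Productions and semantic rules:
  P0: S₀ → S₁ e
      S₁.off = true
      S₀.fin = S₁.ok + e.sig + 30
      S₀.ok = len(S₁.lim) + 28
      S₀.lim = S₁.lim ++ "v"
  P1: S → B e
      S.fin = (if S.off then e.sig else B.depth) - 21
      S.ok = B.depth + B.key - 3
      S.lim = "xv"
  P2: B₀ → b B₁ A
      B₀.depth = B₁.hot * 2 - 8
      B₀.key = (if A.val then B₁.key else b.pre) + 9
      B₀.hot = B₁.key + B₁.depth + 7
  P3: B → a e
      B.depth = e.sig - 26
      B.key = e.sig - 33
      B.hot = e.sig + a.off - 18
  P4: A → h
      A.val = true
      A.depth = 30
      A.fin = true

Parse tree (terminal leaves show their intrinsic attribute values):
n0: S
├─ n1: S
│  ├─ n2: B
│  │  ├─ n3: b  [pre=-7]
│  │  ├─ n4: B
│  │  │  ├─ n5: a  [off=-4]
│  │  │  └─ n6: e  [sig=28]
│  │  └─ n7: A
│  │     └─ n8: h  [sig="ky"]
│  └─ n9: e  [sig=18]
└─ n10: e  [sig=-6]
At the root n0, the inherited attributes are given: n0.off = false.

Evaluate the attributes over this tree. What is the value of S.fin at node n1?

-3

1. n0.off = false  [given at root]
2. n1.off = true  [true]
3. n3.pre = -7  [terminal]
4. n5.off = -4  [terminal]
5. n6.sig = 28  [terminal]
6. n4.depth = 2  [e.sig - 26]
7. n4.key = -5  [e.sig - 33]
8. n4.hot = 6  [e.sig + a.off - 18]
9. n8.sig = "ky"  [terminal]
10. n7.val = true  [true]
11. n7.depth = 30  [30]
12. n7.fin = true  [true]
13. n2.depth = 4  [B₁.hot * 2 - 8]
14. n2.key = 4  [(if A.val then B₁.key else b.pre) + 9]
15. n2.hot = 4  [B₁.key + B₁.depth + 7]
16. n9.sig = 18  [terminal]
17. n1.fin = -3  [(if S.off then e.sig else B.depth) - 21]
18. n1.ok = 5  [B.depth + B.key - 3]
19. n1.lim = "xv"  ["xv"]
20. n10.sig = -6  [terminal]
21. n0.fin = 29  [S₁.ok + e.sig + 30]
22. n0.ok = 30  [len(S₁.lim) + 28]
23. n0.lim = "xvv"  [S₁.lim ++ "v"]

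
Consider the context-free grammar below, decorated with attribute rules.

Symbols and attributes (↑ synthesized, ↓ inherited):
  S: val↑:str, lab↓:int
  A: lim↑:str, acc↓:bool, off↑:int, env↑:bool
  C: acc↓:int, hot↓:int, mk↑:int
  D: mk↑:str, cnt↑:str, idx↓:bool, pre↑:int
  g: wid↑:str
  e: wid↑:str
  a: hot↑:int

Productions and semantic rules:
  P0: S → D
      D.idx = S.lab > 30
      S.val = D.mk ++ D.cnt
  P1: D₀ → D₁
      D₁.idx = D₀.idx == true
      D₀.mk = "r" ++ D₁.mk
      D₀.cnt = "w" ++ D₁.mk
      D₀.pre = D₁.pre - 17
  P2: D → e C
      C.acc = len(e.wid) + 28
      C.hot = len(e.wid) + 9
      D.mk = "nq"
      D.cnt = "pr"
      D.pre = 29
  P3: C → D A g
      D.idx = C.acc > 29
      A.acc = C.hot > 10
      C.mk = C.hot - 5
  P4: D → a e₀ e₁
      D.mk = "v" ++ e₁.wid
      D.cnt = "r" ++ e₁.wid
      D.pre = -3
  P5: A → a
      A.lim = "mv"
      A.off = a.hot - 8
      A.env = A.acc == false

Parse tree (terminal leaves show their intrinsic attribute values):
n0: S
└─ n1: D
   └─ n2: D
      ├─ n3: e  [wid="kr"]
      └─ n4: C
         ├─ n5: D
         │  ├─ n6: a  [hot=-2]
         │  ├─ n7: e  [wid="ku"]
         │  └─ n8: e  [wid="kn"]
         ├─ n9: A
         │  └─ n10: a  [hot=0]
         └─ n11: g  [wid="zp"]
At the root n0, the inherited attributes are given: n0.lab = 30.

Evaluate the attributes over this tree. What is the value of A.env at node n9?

false

1. n0.lab = 30  [given at root]
2. n1.idx = false  [S.lab > 30]
3. n2.idx = false  [D₀.idx == true]
4. n3.wid = "kr"  [terminal]
5. n4.acc = 30  [len(e.wid) + 28]
6. n4.hot = 11  [len(e.wid) + 9]
7. n5.idx = true  [C.acc > 29]
8. n6.hot = -2  [terminal]
9. n7.wid = "ku"  [terminal]
10. n8.wid = "kn"  [terminal]
11. n5.mk = "vkn"  ["v" ++ e₁.wid]
12. n5.cnt = "rkn"  ["r" ++ e₁.wid]
13. n5.pre = -3  [-3]
14. n9.acc = true  [C.hot > 10]
15. n10.hot = 0  [terminal]
16. n9.lim = "mv"  ["mv"]
17. n9.off = -8  [a.hot - 8]
18. n9.env = false  [A.acc == false]
19. n11.wid = "zp"  [terminal]
20. n4.mk = 6  [C.hot - 5]
21. n2.mk = "nq"  ["nq"]
22. n2.cnt = "pr"  ["pr"]
23. n2.pre = 29  [29]
24. n1.mk = "rnq"  ["r" ++ D₁.mk]
25. n1.cnt = "wnq"  ["w" ++ D₁.mk]
26. n1.pre = 12  [D₁.pre - 17]
27. n0.val = "rnqwnq"  [D.mk ++ D.cnt]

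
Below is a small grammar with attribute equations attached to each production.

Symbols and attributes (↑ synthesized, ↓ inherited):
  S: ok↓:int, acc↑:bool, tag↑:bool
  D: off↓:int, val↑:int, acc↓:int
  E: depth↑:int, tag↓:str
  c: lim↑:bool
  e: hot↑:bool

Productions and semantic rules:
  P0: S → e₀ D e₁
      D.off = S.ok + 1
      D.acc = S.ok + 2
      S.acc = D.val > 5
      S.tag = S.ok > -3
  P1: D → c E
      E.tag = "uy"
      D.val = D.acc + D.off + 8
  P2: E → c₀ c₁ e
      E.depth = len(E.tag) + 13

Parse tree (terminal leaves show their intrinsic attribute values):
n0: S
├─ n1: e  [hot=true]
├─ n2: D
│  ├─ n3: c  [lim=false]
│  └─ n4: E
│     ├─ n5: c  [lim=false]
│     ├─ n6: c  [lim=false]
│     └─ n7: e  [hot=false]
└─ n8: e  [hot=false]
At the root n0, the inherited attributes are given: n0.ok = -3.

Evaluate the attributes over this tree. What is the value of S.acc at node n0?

1. n0.ok = -3  [given at root]
2. n1.hot = true  [terminal]
3. n2.off = -2  [S.ok + 1]
4. n2.acc = -1  [S.ok + 2]
5. n3.lim = false  [terminal]
6. n4.tag = "uy"  ["uy"]
7. n5.lim = false  [terminal]
8. n6.lim = false  [terminal]
9. n7.hot = false  [terminal]
10. n4.depth = 15  [len(E.tag) + 13]
11. n2.val = 5  [D.acc + D.off + 8]
12. n8.hot = false  [terminal]
13. n0.acc = false  [D.val > 5]
14. n0.tag = false  [S.ok > -3]

false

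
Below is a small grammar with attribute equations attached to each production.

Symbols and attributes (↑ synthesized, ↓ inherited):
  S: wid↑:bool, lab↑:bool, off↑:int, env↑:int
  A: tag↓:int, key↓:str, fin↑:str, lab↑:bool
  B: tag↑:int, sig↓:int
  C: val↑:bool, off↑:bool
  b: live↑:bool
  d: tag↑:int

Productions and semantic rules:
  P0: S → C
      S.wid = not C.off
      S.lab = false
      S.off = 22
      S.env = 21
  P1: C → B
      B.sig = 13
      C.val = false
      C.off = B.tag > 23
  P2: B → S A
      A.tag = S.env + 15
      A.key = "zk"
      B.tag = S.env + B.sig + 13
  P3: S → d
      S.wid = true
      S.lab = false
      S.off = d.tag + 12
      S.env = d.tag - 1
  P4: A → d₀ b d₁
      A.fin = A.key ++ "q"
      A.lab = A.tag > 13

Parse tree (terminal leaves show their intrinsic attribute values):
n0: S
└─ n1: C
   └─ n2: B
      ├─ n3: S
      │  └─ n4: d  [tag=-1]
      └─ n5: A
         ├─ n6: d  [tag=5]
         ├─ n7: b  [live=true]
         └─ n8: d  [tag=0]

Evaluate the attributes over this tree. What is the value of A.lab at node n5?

false

1. n2.sig = 13  [13]
2. n4.tag = -1  [terminal]
3. n3.wid = true  [true]
4. n3.lab = false  [false]
5. n3.off = 11  [d.tag + 12]
6. n3.env = -2  [d.tag - 1]
7. n5.tag = 13  [S.env + 15]
8. n5.key = "zk"  ["zk"]
9. n6.tag = 5  [terminal]
10. n7.live = true  [terminal]
11. n8.tag = 0  [terminal]
12. n5.fin = "zkq"  [A.key ++ "q"]
13. n5.lab = false  [A.tag > 13]
14. n2.tag = 24  [S.env + B.sig + 13]
15. n1.val = false  [false]
16. n1.off = true  [B.tag > 23]
17. n0.wid = false  [not C.off]
18. n0.lab = false  [false]
19. n0.off = 22  [22]
20. n0.env = 21  [21]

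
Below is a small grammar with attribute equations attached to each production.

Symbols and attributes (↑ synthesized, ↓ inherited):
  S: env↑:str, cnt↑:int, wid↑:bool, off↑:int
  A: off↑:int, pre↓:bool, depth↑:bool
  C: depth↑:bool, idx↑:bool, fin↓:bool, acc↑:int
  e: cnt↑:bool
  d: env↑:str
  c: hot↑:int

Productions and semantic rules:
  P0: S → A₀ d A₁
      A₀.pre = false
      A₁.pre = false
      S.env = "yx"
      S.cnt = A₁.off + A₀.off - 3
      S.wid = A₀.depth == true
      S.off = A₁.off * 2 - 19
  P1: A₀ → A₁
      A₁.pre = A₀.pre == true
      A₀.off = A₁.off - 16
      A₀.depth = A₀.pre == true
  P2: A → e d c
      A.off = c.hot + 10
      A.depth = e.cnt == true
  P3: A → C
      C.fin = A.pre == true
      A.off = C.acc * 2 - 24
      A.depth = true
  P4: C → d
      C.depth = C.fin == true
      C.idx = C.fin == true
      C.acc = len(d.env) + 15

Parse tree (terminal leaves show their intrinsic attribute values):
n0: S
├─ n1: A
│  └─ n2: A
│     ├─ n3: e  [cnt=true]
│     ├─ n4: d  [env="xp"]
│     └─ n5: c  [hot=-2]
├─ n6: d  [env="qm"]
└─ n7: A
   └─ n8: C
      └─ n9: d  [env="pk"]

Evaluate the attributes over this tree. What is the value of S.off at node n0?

1

1. n1.pre = false  [false]
2. n2.pre = false  [A₀.pre == true]
3. n3.cnt = true  [terminal]
4. n4.env = "xp"  [terminal]
5. n5.hot = -2  [terminal]
6. n2.off = 8  [c.hot + 10]
7. n2.depth = true  [e.cnt == true]
8. n1.off = -8  [A₁.off - 16]
9. n1.depth = false  [A₀.pre == true]
10. n6.env = "qm"  [terminal]
11. n7.pre = false  [false]
12. n8.fin = false  [A.pre == true]
13. n9.env = "pk"  [terminal]
14. n8.depth = false  [C.fin == true]
15. n8.idx = false  [C.fin == true]
16. n8.acc = 17  [len(d.env) + 15]
17. n7.off = 10  [C.acc * 2 - 24]
18. n7.depth = true  [true]
19. n0.env = "yx"  ["yx"]
20. n0.cnt = -1  [A₁.off + A₀.off - 3]
21. n0.wid = false  [A₀.depth == true]
22. n0.off = 1  [A₁.off * 2 - 19]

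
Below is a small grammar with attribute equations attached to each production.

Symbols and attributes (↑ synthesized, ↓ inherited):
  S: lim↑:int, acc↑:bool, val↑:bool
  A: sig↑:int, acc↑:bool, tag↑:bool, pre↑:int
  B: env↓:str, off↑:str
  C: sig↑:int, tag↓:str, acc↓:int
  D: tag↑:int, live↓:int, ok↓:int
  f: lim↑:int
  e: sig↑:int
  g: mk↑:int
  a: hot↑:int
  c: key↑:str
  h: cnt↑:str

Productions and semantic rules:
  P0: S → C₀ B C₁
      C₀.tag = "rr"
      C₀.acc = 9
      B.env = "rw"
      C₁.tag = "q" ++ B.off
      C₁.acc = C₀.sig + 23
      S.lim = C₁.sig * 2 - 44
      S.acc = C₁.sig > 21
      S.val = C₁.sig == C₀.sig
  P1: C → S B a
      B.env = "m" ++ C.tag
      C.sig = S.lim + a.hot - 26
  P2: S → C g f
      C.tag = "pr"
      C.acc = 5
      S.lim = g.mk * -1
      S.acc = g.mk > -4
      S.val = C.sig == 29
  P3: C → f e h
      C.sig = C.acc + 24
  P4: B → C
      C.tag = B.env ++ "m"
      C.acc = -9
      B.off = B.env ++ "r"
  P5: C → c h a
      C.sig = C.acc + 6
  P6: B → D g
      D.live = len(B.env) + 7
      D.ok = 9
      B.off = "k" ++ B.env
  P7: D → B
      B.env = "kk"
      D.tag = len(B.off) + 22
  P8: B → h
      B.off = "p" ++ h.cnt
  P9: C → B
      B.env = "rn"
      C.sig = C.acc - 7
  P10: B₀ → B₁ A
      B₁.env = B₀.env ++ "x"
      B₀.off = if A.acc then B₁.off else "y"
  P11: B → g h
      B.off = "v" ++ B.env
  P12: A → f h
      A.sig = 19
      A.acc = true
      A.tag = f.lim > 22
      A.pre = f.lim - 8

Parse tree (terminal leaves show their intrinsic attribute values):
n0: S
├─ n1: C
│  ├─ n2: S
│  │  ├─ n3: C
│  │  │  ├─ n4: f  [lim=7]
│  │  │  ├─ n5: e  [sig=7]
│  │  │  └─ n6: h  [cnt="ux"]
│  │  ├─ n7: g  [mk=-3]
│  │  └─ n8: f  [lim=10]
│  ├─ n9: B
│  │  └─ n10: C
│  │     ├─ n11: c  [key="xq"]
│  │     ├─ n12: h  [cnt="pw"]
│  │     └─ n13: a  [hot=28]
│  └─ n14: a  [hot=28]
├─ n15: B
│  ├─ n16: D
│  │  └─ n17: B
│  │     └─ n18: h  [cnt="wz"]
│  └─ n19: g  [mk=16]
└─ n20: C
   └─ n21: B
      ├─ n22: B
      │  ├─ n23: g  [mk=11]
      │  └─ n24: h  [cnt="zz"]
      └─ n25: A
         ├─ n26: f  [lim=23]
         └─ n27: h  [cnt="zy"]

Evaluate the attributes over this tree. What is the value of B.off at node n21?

1. n1.tag = "rr"  ["rr"]
2. n1.acc = 9  [9]
3. n3.tag = "pr"  ["pr"]
4. n3.acc = 5  [5]
5. n4.lim = 7  [terminal]
6. n5.sig = 7  [terminal]
7. n6.cnt = "ux"  [terminal]
8. n3.sig = 29  [C.acc + 24]
9. n7.mk = -3  [terminal]
10. n8.lim = 10  [terminal]
11. n2.lim = 3  [g.mk * -1]
12. n2.acc = true  [g.mk > -4]
13. n2.val = true  [C.sig == 29]
14. n9.env = "mrr"  ["m" ++ C.tag]
15. n10.tag = "mrrm"  [B.env ++ "m"]
16. n10.acc = -9  [-9]
17. n11.key = "xq"  [terminal]
18. n12.cnt = "pw"  [terminal]
19. n13.hot = 28  [terminal]
20. n10.sig = -3  [C.acc + 6]
21. n9.off = "mrrr"  [B.env ++ "r"]
22. n14.hot = 28  [terminal]
23. n1.sig = 5  [S.lim + a.hot - 26]
24. n15.env = "rw"  ["rw"]
25. n16.live = 9  [len(B.env) + 7]
26. n16.ok = 9  [9]
27. n17.env = "kk"  ["kk"]
28. n18.cnt = "wz"  [terminal]
29. n17.off = "pwz"  ["p" ++ h.cnt]
30. n16.tag = 25  [len(B.off) + 22]
31. n19.mk = 16  [terminal]
32. n15.off = "krw"  ["k" ++ B.env]
33. n20.tag = "qkrw"  ["q" ++ B.off]
34. n20.acc = 28  [C₀.sig + 23]
35. n21.env = "rn"  ["rn"]
36. n22.env = "rnx"  [B₀.env ++ "x"]
37. n23.mk = 11  [terminal]
38. n24.cnt = "zz"  [terminal]
39. n22.off = "vrnx"  ["v" ++ B.env]
40. n26.lim = 23  [terminal]
41. n27.cnt = "zy"  [terminal]
42. n25.sig = 19  [19]
43. n25.acc = true  [true]
44. n25.tag = true  [f.lim > 22]
45. n25.pre = 15  [f.lim - 8]
46. n21.off = "vrnx"  [if A.acc then B₁.off else "y"]
47. n20.sig = 21  [C.acc - 7]
48. n0.lim = -2  [C₁.sig * 2 - 44]
49. n0.acc = false  [C₁.sig > 21]
50. n0.val = false  [C₁.sig == C₀.sig]

"vrnx"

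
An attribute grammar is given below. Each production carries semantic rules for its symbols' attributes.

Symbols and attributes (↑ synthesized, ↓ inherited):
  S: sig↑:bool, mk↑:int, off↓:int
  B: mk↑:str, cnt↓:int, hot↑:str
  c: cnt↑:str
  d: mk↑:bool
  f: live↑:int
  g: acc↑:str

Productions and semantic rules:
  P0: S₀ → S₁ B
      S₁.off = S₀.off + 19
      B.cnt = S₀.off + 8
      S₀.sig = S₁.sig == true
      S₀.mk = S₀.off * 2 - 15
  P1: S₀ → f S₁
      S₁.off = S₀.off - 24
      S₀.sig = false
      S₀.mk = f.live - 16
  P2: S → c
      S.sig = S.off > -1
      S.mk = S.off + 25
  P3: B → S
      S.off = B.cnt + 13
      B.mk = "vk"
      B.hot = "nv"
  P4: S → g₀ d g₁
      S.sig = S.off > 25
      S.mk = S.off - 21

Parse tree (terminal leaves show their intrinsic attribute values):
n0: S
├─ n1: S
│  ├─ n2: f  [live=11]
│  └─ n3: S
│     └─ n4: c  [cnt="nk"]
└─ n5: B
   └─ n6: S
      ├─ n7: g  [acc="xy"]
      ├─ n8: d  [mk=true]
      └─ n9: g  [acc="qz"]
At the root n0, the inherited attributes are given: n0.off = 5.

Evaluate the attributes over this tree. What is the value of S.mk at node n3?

1. n0.off = 5  [given at root]
2. n1.off = 24  [S₀.off + 19]
3. n2.live = 11  [terminal]
4. n3.off = 0  [S₀.off - 24]
5. n4.cnt = "nk"  [terminal]
6. n3.sig = true  [S.off > -1]
7. n3.mk = 25  [S.off + 25]
8. n1.sig = false  [false]
9. n1.mk = -5  [f.live - 16]
10. n5.cnt = 13  [S₀.off + 8]
11. n6.off = 26  [B.cnt + 13]
12. n7.acc = "xy"  [terminal]
13. n8.mk = true  [terminal]
14. n9.acc = "qz"  [terminal]
15. n6.sig = true  [S.off > 25]
16. n6.mk = 5  [S.off - 21]
17. n5.mk = "vk"  ["vk"]
18. n5.hot = "nv"  ["nv"]
19. n0.sig = false  [S₁.sig == true]
20. n0.mk = -5  [S₀.off * 2 - 15]

25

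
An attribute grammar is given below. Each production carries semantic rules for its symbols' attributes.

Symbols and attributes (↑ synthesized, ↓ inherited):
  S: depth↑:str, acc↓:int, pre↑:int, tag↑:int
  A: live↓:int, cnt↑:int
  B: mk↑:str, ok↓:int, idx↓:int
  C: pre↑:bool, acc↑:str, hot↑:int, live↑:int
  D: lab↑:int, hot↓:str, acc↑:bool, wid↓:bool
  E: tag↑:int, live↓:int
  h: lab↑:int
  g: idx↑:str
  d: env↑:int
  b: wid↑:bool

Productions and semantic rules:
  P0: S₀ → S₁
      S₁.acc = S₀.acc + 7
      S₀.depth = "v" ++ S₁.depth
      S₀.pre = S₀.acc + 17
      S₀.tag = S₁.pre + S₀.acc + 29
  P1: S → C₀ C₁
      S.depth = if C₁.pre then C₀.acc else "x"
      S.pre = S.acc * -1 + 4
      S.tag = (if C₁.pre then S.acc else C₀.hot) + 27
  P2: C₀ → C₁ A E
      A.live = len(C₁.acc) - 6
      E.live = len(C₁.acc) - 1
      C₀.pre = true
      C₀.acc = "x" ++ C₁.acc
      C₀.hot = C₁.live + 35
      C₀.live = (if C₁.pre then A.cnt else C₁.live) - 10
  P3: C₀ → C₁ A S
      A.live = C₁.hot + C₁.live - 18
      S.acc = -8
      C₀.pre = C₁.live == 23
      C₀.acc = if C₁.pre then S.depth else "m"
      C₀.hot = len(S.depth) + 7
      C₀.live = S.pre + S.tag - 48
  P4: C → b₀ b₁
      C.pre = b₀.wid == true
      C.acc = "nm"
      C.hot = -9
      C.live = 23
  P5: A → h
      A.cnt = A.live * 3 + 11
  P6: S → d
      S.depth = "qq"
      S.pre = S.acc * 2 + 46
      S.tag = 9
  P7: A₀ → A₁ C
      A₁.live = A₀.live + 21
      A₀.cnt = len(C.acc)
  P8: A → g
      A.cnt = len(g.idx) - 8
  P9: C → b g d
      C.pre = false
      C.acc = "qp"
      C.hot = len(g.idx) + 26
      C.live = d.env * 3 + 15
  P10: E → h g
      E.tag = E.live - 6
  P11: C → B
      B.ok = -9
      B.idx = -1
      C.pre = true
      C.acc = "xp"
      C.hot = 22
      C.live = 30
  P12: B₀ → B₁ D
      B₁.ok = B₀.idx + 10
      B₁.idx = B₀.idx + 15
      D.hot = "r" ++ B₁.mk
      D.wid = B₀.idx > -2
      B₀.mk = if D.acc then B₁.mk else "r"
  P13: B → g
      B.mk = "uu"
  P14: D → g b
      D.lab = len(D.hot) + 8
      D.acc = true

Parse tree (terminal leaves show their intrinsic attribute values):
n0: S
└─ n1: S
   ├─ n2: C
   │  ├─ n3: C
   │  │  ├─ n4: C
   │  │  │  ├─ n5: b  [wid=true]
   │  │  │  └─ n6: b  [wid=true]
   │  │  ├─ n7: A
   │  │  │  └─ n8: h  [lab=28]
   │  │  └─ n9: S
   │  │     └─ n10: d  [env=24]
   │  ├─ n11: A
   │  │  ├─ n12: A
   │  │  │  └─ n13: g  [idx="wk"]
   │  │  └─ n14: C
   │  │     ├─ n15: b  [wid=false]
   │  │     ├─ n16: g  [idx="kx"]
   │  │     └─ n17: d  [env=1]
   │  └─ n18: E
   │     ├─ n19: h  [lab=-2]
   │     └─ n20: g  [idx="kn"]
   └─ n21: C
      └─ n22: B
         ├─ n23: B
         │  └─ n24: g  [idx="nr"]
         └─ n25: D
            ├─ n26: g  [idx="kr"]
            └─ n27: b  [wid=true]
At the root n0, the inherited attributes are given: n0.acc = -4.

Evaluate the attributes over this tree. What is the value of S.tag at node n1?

1. n0.acc = -4  [given at root]
2. n1.acc = 3  [S₀.acc + 7]
3. n5.wid = true  [terminal]
4. n6.wid = true  [terminal]
5. n4.pre = true  [b₀.wid == true]
6. n4.acc = "nm"  ["nm"]
7. n4.hot = -9  [-9]
8. n4.live = 23  [23]
9. n7.live = -4  [C₁.hot + C₁.live - 18]
10. n8.lab = 28  [terminal]
11. n7.cnt = -1  [A.live * 3 + 11]
12. n9.acc = -8  [-8]
13. n10.env = 24  [terminal]
14. n9.depth = "qq"  ["qq"]
15. n9.pre = 30  [S.acc * 2 + 46]
16. n9.tag = 9  [9]
17. n3.pre = true  [C₁.live == 23]
18. n3.acc = "qq"  [if C₁.pre then S.depth else "m"]
19. n3.hot = 9  [len(S.depth) + 7]
20. n3.live = -9  [S.pre + S.tag - 48]
21. n11.live = -4  [len(C₁.acc) - 6]
22. n12.live = 17  [A₀.live + 21]
23. n13.idx = "wk"  [terminal]
24. n12.cnt = -6  [len(g.idx) - 8]
25. n15.wid = false  [terminal]
26. n16.idx = "kx"  [terminal]
27. n17.env = 1  [terminal]
28. n14.pre = false  [false]
29. n14.acc = "qp"  ["qp"]
30. n14.hot = 28  [len(g.idx) + 26]
31. n14.live = 18  [d.env * 3 + 15]
32. n11.cnt = 2  [len(C.acc)]
33. n18.live = 1  [len(C₁.acc) - 1]
34. n19.lab = -2  [terminal]
35. n20.idx = "kn"  [terminal]
36. n18.tag = -5  [E.live - 6]
37. n2.pre = true  [true]
38. n2.acc = "xqq"  ["x" ++ C₁.acc]
39. n2.hot = 26  [C₁.live + 35]
40. n2.live = -8  [(if C₁.pre then A.cnt else C₁.live) - 10]
41. n22.ok = -9  [-9]
42. n22.idx = -1  [-1]
43. n23.ok = 9  [B₀.idx + 10]
44. n23.idx = 14  [B₀.idx + 15]
45. n24.idx = "nr"  [terminal]
46. n23.mk = "uu"  ["uu"]
47. n25.hot = "ruu"  ["r" ++ B₁.mk]
48. n25.wid = true  [B₀.idx > -2]
49. n26.idx = "kr"  [terminal]
50. n27.wid = true  [terminal]
51. n25.lab = 11  [len(D.hot) + 8]
52. n25.acc = true  [true]
53. n22.mk = "uu"  [if D.acc then B₁.mk else "r"]
54. n21.pre = true  [true]
55. n21.acc = "xp"  ["xp"]
56. n21.hot = 22  [22]
57. n21.live = 30  [30]
58. n1.depth = "xqq"  [if C₁.pre then C₀.acc else "x"]
59. n1.pre = 1  [S.acc * -1 + 4]
60. n1.tag = 30  [(if C₁.pre then S.acc else C₀.hot) + 27]
61. n0.depth = "vxqq"  ["v" ++ S₁.depth]
62. n0.pre = 13  [S₀.acc + 17]
63. n0.tag = 26  [S₁.pre + S₀.acc + 29]

30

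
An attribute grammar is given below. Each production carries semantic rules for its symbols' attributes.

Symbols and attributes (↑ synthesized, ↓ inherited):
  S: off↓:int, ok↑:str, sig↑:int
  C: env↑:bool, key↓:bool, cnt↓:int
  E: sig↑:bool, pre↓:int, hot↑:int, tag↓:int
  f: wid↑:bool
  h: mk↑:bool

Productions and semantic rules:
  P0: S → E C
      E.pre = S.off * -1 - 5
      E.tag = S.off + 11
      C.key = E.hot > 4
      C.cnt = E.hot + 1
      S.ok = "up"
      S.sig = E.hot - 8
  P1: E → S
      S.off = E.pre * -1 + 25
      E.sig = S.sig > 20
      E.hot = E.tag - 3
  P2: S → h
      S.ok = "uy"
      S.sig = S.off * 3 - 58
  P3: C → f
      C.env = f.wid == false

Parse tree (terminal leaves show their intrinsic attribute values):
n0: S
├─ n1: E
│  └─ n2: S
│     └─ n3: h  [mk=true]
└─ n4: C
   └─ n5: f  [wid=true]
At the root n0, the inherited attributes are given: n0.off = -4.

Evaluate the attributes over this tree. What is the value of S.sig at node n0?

-4

1. n0.off = -4  [given at root]
2. n1.pre = -1  [S.off * -1 - 5]
3. n1.tag = 7  [S.off + 11]
4. n2.off = 26  [E.pre * -1 + 25]
5. n3.mk = true  [terminal]
6. n2.ok = "uy"  ["uy"]
7. n2.sig = 20  [S.off * 3 - 58]
8. n1.sig = false  [S.sig > 20]
9. n1.hot = 4  [E.tag - 3]
10. n4.key = false  [E.hot > 4]
11. n4.cnt = 5  [E.hot + 1]
12. n5.wid = true  [terminal]
13. n4.env = false  [f.wid == false]
14. n0.ok = "up"  ["up"]
15. n0.sig = -4  [E.hot - 8]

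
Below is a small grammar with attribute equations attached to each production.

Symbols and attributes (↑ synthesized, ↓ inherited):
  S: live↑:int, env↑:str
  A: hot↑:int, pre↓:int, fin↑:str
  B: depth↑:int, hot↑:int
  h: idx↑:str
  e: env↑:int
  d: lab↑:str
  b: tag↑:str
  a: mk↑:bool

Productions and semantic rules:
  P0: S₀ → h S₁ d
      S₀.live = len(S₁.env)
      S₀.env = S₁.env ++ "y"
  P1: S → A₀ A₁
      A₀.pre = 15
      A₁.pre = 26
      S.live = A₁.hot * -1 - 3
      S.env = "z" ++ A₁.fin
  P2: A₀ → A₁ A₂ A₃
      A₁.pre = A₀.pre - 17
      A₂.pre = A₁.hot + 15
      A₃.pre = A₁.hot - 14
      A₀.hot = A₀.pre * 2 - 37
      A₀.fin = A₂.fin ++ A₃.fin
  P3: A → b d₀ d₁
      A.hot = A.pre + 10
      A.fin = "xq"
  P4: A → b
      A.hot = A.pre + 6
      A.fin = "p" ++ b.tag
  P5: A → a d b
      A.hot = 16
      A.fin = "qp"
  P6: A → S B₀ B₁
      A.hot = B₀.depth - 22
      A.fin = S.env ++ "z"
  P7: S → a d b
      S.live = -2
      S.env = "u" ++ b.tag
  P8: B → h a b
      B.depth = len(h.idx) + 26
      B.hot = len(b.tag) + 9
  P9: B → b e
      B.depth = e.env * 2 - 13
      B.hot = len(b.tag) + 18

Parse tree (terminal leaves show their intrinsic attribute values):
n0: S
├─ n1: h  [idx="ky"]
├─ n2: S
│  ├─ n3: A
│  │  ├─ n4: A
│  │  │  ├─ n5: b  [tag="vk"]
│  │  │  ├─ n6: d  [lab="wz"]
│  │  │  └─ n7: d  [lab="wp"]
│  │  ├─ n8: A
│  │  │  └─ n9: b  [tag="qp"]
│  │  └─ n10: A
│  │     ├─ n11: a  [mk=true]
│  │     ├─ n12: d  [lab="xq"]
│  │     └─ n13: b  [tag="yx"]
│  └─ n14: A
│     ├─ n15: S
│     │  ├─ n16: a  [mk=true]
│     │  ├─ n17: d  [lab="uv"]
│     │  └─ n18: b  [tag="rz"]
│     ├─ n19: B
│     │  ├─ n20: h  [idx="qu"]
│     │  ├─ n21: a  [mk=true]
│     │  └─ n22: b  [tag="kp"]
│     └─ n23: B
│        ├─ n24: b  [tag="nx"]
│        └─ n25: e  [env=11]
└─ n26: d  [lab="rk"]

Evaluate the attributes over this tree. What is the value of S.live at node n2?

1. n1.idx = "ky"  [terminal]
2. n3.pre = 15  [15]
3. n4.pre = -2  [A₀.pre - 17]
4. n5.tag = "vk"  [terminal]
5. n6.lab = "wz"  [terminal]
6. n7.lab = "wp"  [terminal]
7. n4.hot = 8  [A.pre + 10]
8. n4.fin = "xq"  ["xq"]
9. n8.pre = 23  [A₁.hot + 15]
10. n9.tag = "qp"  [terminal]
11. n8.hot = 29  [A.pre + 6]
12. n8.fin = "pqp"  ["p" ++ b.tag]
13. n10.pre = -6  [A₁.hot - 14]
14. n11.mk = true  [terminal]
15. n12.lab = "xq"  [terminal]
16. n13.tag = "yx"  [terminal]
17. n10.hot = 16  [16]
18. n10.fin = "qp"  ["qp"]
19. n3.hot = -7  [A₀.pre * 2 - 37]
20. n3.fin = "pqpqp"  [A₂.fin ++ A₃.fin]
21. n14.pre = 26  [26]
22. n16.mk = true  [terminal]
23. n17.lab = "uv"  [terminal]
24. n18.tag = "rz"  [terminal]
25. n15.live = -2  [-2]
26. n15.env = "urz"  ["u" ++ b.tag]
27. n20.idx = "qu"  [terminal]
28. n21.mk = true  [terminal]
29. n22.tag = "kp"  [terminal]
30. n19.depth = 28  [len(h.idx) + 26]
31. n19.hot = 11  [len(b.tag) + 9]
32. n24.tag = "nx"  [terminal]
33. n25.env = 11  [terminal]
34. n23.depth = 9  [e.env * 2 - 13]
35. n23.hot = 20  [len(b.tag) + 18]
36. n14.hot = 6  [B₀.depth - 22]
37. n14.fin = "urzz"  [S.env ++ "z"]
38. n2.live = -9  [A₁.hot * -1 - 3]
39. n2.env = "zurzz"  ["z" ++ A₁.fin]
40. n26.lab = "rk"  [terminal]
41. n0.live = 5  [len(S₁.env)]
42. n0.env = "zurzzy"  [S₁.env ++ "y"]

-9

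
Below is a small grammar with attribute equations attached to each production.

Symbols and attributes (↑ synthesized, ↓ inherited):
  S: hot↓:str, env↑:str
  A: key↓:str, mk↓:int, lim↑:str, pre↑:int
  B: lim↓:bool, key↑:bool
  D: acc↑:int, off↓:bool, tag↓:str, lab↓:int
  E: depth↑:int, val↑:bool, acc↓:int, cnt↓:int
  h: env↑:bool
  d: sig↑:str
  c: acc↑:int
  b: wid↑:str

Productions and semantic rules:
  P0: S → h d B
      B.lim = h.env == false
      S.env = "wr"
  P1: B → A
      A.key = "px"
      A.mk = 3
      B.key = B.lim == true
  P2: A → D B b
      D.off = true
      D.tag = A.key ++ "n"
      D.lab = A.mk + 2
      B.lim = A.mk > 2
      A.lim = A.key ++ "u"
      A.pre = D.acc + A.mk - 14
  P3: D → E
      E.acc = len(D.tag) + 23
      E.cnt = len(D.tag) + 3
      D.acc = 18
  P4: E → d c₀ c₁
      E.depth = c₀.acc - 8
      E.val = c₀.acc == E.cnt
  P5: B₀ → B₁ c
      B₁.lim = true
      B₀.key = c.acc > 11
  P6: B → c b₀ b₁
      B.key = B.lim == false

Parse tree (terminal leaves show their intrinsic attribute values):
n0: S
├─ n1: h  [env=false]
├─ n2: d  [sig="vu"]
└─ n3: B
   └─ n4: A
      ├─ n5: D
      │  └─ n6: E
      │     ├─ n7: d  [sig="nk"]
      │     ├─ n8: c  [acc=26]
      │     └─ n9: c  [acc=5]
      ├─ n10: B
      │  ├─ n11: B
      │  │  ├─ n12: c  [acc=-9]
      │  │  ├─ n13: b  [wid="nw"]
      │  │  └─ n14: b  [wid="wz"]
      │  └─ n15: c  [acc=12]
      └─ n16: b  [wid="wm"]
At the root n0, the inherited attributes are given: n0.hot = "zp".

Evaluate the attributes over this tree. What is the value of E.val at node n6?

1. n0.hot = "zp"  [given at root]
2. n1.env = false  [terminal]
3. n2.sig = "vu"  [terminal]
4. n3.lim = true  [h.env == false]
5. n4.key = "px"  ["px"]
6. n4.mk = 3  [3]
7. n5.off = true  [true]
8. n5.tag = "pxn"  [A.key ++ "n"]
9. n5.lab = 5  [A.mk + 2]
10. n6.acc = 26  [len(D.tag) + 23]
11. n6.cnt = 6  [len(D.tag) + 3]
12. n7.sig = "nk"  [terminal]
13. n8.acc = 26  [terminal]
14. n9.acc = 5  [terminal]
15. n6.depth = 18  [c₀.acc - 8]
16. n6.val = false  [c₀.acc == E.cnt]
17. n5.acc = 18  [18]
18. n10.lim = true  [A.mk > 2]
19. n11.lim = true  [true]
20. n12.acc = -9  [terminal]
21. n13.wid = "nw"  [terminal]
22. n14.wid = "wz"  [terminal]
23. n11.key = false  [B.lim == false]
24. n15.acc = 12  [terminal]
25. n10.key = true  [c.acc > 11]
26. n16.wid = "wm"  [terminal]
27. n4.lim = "pxu"  [A.key ++ "u"]
28. n4.pre = 7  [D.acc + A.mk - 14]
29. n3.key = true  [B.lim == true]
30. n0.env = "wr"  ["wr"]

false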